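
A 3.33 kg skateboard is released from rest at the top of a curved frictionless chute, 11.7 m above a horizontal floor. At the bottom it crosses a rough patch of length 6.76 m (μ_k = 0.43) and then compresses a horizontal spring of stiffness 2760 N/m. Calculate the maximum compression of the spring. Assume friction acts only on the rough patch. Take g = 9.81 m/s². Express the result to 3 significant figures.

x = 0.456 m

Initial energy: E₁ = mgh = (3.33)(9.81)(11.7) = 382.21 J
Friction removes W_f = μ_k mg d = (0.43)(3.33)(9.81)(6.76) = 94.96 J
Energy reaching the spring: E = 382.21 − 94.96 = 287.25 J
At max compression ½kx² = E ⇒ x = √(2E/k) = √(2 × 287.25/2760) = 0.4562 m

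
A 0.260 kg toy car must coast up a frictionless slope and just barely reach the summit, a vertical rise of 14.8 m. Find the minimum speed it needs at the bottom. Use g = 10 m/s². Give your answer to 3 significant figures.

v = 17.2 m/s

At the top it is momentarily at rest, so all KE converts to PE: ½mv² = mgh
v = √(2gh) = √(2 × 10 × 14.8) = 17.20 m/s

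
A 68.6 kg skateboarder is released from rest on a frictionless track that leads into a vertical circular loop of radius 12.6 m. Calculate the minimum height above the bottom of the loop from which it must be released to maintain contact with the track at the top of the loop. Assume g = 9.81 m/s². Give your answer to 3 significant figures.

At the top, for minimum speed gravity alone supplies the centripetal force: mg = mv_top²/r ⇒ v_top² = gr = 123.6 m²/s²
Energy conservation from release height h to the top (height 2r): mgh = ½mv_top² + mg(2r)
h = v_top²/(2g) + 2r = r/2 + 2r = 5r/2 = 31.50 m

h = 31.5 m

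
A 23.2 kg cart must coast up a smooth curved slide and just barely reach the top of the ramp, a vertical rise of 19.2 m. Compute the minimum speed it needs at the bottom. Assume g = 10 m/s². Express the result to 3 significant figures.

v = 19.6 m/s

At the top it is momentarily at rest, so all KE converts to PE: ½mv² = mgh
v = √(2gh) = √(2 × 10 × 19.2) = 19.60 m/s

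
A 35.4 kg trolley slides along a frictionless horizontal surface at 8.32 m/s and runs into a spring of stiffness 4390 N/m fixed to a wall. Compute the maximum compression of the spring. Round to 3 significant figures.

x = 0.747 m

Conservation of energy between contact and max compression: ½mv² = ½kx²
x = v√(m/k) = 8.32 × √(35.4/4390) = 0.7471 m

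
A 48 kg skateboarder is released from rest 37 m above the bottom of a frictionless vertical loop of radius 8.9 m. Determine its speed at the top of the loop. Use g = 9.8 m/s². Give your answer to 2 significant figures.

Energy conservation: mgh = ½mv_top² + mg(2r)
v_top² = 2g(h − 2r) = 2(9.8)(37 − 17.80) = 376.3
v_top = 19.40 m/s

v = 19 m/s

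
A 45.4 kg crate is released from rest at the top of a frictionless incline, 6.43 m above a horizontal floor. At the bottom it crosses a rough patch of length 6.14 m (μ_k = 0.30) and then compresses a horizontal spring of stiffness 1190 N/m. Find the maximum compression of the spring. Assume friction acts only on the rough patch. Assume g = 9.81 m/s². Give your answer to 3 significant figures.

x = 1.85 m

Initial energy: E₁ = mgh = (45.4)(9.81)(6.43) = 2863.8 J
Friction removes W_f = μ_k mg d = (0.30)(45.4)(9.81)(6.14) = 820.4 J
Energy reaching the spring: E = 2863.8 − 820.4 = 2043.4 J
At max compression ½kx² = E ⇒ x = √(2E/k) = √(2 × 2043.4/1190) = 1.853 m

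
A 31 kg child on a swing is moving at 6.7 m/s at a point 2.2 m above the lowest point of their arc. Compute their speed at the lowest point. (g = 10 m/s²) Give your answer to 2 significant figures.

Mechanical energy is conserved (no friction): ½mv₀² + mgh = ½mv²
v² = v₀² + 2gh = (6.7)² + 2(10)(2.2) = 88.890
v = √88.890 = 9.428 m/s

v = 9.4 m/s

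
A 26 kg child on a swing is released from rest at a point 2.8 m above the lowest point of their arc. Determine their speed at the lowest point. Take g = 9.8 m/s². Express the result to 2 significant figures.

v = 7.4 m/s

Energy conservation between the two points: mgh = ½mv²
v = √(2gh) = √(2 × 9.8 × 2.8) = √54.880 = 7.408 m/s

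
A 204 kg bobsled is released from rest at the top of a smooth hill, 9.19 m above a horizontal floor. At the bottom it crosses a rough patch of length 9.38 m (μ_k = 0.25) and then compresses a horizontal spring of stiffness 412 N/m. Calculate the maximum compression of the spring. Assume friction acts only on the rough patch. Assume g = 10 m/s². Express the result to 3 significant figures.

Initial energy: E₁ = mgh = (204)(10)(9.19) = 18748 J
Friction removes W_f = μ_k mg d = (0.25)(204)(10)(9.38) = 4784 J
Energy reaching the spring: E = 18748 − 4784 = 13964 J
At max compression ½kx² = E ⇒ x = √(2E/k) = √(2 × 13964/412) = 8.233 m

x = 8.23 m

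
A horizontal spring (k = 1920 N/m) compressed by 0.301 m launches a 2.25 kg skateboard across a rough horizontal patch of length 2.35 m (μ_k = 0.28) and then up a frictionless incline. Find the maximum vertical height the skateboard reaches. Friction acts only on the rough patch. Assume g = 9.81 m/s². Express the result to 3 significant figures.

h = 3.28 m

Spring energy: E₀ = ½kx² = ½(1920)(0.301)² = 86.977 J
Friction: W_f = μ_k mg d = (0.28)(2.25)(9.81)(2.35) = 14.52 J
Energy at base of ramp: E = 86.977 − 14.52 = 72.453 J
At max height all remaining energy is PE: mgh = E ⇒ h = E/(mg) = 72.453/(2.25 × 9.81) = 3.283 m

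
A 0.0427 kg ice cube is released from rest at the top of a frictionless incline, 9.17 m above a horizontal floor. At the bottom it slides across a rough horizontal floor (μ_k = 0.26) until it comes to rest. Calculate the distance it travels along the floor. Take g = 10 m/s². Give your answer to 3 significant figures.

Energy bookkeeping (friction removes W_f = μ_k N d):
At rest all PE has been dissipated by friction: mgh = μ_k m g d
d = h/μ_k = 9.17/0.26 = 35.27 m

d = 35.3 m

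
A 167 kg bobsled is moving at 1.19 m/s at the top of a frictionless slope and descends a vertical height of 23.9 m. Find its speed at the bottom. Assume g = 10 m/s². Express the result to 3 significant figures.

Equating total energy at the two states: ½mv₀² + mgh = ½mv²
The mass cancels from both sides.
v² = v₀² + 2gh = (1.19)² + 2(10)(23.9) = 479.42
v = √479.42 = 21.90 m/s

v = 21.9 m/s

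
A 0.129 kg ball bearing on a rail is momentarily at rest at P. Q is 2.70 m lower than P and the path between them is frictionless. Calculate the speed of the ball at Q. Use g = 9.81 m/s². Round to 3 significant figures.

v = 7.28 m/s

By conservation of mechanical energy, mgh = ½mv²
v = √(2gh) = √(2 × 9.81 × 2.70) = √52.974 = 7.278 m/s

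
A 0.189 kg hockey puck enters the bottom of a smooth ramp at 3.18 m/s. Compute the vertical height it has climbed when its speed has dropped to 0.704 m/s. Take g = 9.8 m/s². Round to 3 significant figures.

h = 0.491 m

Conservation of energy: ½mv₁² = ½mv₂² + mgh
h = (v₁² − v₂²)/(2g) = (3.18² − 0.704²)/(2 × 9.8) = 0.4907 m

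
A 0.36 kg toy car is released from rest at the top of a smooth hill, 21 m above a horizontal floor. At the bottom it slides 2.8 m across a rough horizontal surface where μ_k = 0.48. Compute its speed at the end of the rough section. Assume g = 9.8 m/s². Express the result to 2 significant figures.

v = 20 m/s

Energy at the top = energy at the end + work done against friction:
mgh = ½mv² + μ_k m g d
W_f = μ_k mg d = (0.48)(0.36)(9.8)(2.8) = 4.742 J
½mv² = mgh − W_f = 74.088 − 4.742 = 69.346 J
v = √(2 × 69.346/0.36) = 19.63 m/s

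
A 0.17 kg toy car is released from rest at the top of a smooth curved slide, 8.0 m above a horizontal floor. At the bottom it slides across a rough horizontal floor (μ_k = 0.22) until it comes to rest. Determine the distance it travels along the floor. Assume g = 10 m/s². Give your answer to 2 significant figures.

d = 36 m

Energy bookkeeping (friction removes W_f = μ_k N d):
At rest all PE has been dissipated by friction: mgh = μ_k m g d
d = h/μ_k = 8.0/0.22 = 36.36 m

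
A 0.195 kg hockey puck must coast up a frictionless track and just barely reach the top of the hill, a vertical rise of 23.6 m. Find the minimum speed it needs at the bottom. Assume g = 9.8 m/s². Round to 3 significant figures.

At the top it is momentarily at rest, so all KE converts to PE: ½mv² = mgh
v = √(2gh) = √(2 × 9.8 × 23.6) = 21.51 m/s

v = 21.5 m/s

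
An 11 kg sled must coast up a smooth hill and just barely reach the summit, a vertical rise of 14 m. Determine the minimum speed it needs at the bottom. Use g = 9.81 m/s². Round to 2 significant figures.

At the top it is momentarily at rest, so all KE converts to PE: ½mv² = mgh
v = √(2gh) = √(2 × 9.81 × 14) = 16.57 m/s

v = 17 m/s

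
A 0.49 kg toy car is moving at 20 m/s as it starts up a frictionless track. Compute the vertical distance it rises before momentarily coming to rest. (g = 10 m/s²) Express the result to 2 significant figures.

By energy conservation, ½mv² = mgh
h = v²/(2g) = 20²/(2 × 10) = 20.00 m

h = 20 m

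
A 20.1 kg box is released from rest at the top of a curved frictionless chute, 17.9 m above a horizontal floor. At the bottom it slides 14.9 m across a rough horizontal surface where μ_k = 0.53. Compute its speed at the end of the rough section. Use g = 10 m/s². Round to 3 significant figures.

v = 14.1 m/s

Applying the work–energy principle:
mgh = ½mv² + μ_k m g d
W_f = μ_k mg d = (0.53)(20.1)(10)(14.9) = 1587 J
½mv² = mgh − W_f = 3597.9 − 1587 = 2010.6 J
v = √(2 × 2010.6/20.1) = 14.14 m/s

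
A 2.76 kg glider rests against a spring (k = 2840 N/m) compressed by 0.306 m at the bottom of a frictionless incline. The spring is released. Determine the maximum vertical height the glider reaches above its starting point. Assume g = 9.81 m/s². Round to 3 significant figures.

Energy conservation from release to the highest point: ½kx² = mgh
h = kx²/(2mg) = (2840)(0.306)²/(2 × 2.76 × 9.81) = 4.911 m

h = 4.91 m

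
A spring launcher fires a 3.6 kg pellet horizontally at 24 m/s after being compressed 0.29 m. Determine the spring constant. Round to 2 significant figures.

k = 25000 N/m

Spring PE at full compression equals KE at release: ½kx² = ½mv²
k = mv²/x² = (3.6)(24)²/(0.29)² = 24656 N/m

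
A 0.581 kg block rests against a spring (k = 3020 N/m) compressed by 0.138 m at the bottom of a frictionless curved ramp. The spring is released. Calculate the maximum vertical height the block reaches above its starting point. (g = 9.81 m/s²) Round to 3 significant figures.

h = 5.05 m

Energy conservation from release to the highest point: ½kx² = mgh
h = kx²/(2mg) = (3020)(0.138)²/(2 × 0.581 × 9.81) = 5.045 m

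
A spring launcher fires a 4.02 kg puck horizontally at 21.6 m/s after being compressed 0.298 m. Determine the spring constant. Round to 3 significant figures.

k = 21100 N/m

Energy stored in the spring equals the launch KE: ½kx² = ½mv²
k = mv²/x² = (4.02)(21.6)²/(0.298)² = 21120 N/m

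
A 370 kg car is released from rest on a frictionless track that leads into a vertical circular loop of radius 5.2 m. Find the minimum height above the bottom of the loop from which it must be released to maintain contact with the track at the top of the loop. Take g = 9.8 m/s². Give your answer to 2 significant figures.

h = 13 m

At the top, for minimum speed gravity alone supplies the centripetal force: mg = mv_top²/r ⇒ v_top² = gr = 50.96 m²/s²
Energy conservation from release height h to the top (height 2r): mgh = ½mv_top² + mg(2r)
h = v_top²/(2g) + 2r = r/2 + 2r = 5r/2 = 13.00 m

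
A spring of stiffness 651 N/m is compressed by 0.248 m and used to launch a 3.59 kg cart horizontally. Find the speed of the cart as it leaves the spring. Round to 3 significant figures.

The cart leaves the spring when the spring is at natural length, so ½kx² = ½mv²
v = x√(k/m) = 0.248 × √(651/3.59) = 3.340 m/s

v = 3.34 m/s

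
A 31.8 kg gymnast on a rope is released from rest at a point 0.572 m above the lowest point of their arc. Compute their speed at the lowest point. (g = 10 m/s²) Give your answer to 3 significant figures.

v = 3.38 m/s

Energy conservation between the two points: mgh = ½mv²
The mass cancels from both sides.
v = √(2gh) = √(2 × 10 × 0.572) = √11.440 = 3.382 m/s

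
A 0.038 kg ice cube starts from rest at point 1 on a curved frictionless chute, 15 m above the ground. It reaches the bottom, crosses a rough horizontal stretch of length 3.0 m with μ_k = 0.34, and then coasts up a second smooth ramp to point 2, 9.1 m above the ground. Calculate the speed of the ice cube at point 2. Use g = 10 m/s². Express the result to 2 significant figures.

v = 9.9 m/s

Energy at 1: mgh₁ = (0.038)(10)(15) = 5.7000 J
Friction loss: W_f = μ_k mg d = 0.3876 J
At 2: ½mv² + mgh₂ = mgh₁ − W_f
½mv² = 5.7000 − 0.3876 − 3.4580 = 1.8544 J
v = √(2 × 1.8544/0.038) = 9.879 m/s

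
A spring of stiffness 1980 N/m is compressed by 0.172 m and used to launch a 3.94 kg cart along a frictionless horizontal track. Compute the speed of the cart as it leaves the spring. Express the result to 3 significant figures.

Conservation of energy: ½kx² = ½mv²
v = x√(k/m) = 0.172 × √(1980/3.94) = 3.856 m/s

v = 3.86 m/s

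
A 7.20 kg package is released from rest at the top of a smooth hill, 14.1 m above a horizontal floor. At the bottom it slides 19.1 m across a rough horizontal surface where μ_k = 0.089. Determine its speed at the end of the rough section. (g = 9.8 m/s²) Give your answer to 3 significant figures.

Energy bookkeeping (friction removes W_f = μ_k N d):
mgh = ½mv² + μ_k m g d
W_f = μ_k mg d = (0.089)(7.20)(9.8)(19.1) = 119.9 J
½mv² = mgh − W_f = 994.90 − 119.9 = 874.95 J
v = √(2 × 874.95/7.20) = 15.59 m/s

v = 15.6 m/s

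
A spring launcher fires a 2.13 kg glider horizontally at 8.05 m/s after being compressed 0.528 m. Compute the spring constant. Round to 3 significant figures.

Spring PE at full compression equals KE at release: ½kx² = ½mv²
k = mv²/x² = (2.13)(8.05)²/(0.528)² = 495.1 N/m

k = 495 N/m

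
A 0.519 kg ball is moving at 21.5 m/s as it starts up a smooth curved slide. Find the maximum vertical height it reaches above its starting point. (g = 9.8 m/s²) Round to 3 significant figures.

By energy conservation, ½mv² = mgh
h = v²/(2g) = 21.5²/(2 × 9.8) = 23.58 m

h = 23.6 m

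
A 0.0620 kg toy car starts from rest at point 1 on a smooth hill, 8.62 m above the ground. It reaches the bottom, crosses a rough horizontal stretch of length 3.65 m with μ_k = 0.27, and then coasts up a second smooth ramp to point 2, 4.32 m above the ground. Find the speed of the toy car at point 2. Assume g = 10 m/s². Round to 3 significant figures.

v = 8.14 m/s

Energy at 1: mgh₁ = (0.0620)(10)(8.62) = 5.3444 J
Friction loss: W_f = μ_k mg d = 0.6110 J
At 2: ½mv² + mgh₂ = mgh₁ − W_f
½mv² = 5.3444 − 0.6110 − 2.6784 = 2.0550 J
v = √(2 × 2.0550/0.0620) = 8.142 m/s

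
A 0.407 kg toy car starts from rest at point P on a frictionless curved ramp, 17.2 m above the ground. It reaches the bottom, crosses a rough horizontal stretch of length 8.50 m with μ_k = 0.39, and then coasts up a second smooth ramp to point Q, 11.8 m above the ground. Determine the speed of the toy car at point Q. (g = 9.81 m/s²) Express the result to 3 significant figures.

v = 6.40 m/s

Energy at P: mgh₁ = (0.407)(9.81)(17.2) = 68.674 J
Friction loss: W_f = μ_k mg d = 13.24 J
At Q: ½mv² + mgh₂ = mgh₁ − W_f
½mv² = 68.674 − 13.24 − 47.114 = 8.3247 J
v = √(2 × 8.3247/0.407) = 6.396 m/s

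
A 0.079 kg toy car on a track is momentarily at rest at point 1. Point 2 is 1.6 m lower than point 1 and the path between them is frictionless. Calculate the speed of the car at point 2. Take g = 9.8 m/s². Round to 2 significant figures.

Energy conservation between the two points: mgh = ½mv²
v = √(2gh) = √(2 × 9.8 × 1.6) = √31.360 = 5.600 m/s

v = 5.6 m/s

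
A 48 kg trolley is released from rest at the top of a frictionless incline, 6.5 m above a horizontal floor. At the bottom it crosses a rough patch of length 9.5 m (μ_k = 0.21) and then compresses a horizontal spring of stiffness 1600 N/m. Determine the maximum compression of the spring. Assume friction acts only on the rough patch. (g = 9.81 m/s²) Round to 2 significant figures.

Initial energy: E₁ = mgh = (48)(9.81)(6.5) = 3060.7 J
Friction removes W_f = μ_k mg d = (0.21)(48)(9.81)(9.5) = 939.4 J
Energy reaching the spring: E = 3060.7 − 939.4 = 2121.3 J
At max compression ½kx² = E ⇒ x = √(2E/k) = √(2 × 2121.3/1600) = 1.628 m

x = 1.6 m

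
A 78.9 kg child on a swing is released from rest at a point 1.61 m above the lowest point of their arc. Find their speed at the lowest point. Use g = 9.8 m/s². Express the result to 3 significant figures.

v = 5.62 m/s

Energy conservation between the two points: mgh = ½mv²
v = √(2gh) = √(2 × 9.8 × 1.61) = √31.556 = 5.617 m/s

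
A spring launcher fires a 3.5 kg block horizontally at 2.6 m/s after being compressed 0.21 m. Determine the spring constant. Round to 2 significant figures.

k = 540 N/m

Spring PE at full compression equals KE at release: ½kx² = ½mv²
k = mv²/x² = (3.5)(2.6)²/(0.21)² = 536.5 N/m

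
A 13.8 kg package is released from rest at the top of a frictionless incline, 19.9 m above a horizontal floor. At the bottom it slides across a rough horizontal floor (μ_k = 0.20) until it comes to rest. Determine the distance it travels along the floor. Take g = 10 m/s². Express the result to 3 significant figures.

Energy bookkeeping (friction removes W_f = μ_k N d):
At rest all PE has been dissipated by friction: mgh = μ_k m g d
d = h/μ_k = 19.9/0.20 = 99.50 m

d = 99.5 m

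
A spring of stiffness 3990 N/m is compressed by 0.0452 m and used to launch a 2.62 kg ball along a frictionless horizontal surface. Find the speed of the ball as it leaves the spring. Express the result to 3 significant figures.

The ball leaves the spring when the spring is at natural length, so ½kx² = ½mv²
v = x√(k/m) = 0.0452 × √(3990/2.62) = 1.764 m/s

v = 1.76 m/s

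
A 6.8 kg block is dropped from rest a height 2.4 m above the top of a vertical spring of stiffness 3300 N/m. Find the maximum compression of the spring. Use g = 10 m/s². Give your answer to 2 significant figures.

x = 0.34 m

Take the reference level at the top of the uncompressed spring. At max compression the block has fallen H + x and is momentarily at rest:
mg(H + x) = ½kx²
½(3300)x² − (6.8)(10)x − (6.8)(10)(2.4) = 0
1650x² − 68.00x − 163.2 = 0
x = [68.00 + √(4624 + 1.0771e+06)]/(2 × 1650) = 0.3358 m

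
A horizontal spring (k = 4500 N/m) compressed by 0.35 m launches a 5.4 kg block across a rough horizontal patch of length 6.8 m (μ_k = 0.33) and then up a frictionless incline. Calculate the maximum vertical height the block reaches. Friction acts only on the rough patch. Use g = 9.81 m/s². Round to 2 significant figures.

h = 3.0 m

Spring energy: E₀ = ½kx² = ½(4500)(0.35)² = 275.62 J
Friction: W_f = μ_k mg d = (0.33)(5.4)(9.81)(6.8) = 118.9 J
Energy at base of ramp: E = 275.62 − 118.9 = 156.75 J
At max height all remaining energy is PE: mgh = E ⇒ h = E/(mg) = 156.75/(5.4 × 9.81) = 2.959 m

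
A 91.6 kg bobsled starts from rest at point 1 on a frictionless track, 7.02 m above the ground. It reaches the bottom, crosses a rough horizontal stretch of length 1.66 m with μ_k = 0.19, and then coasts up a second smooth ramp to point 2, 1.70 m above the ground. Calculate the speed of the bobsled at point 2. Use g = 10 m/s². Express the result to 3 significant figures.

v = 10.0 m/s

Energy at 1: mgh₁ = (91.6)(10)(7.02) = 6430.3 J
Friction loss: W_f = μ_k mg d = 288.9 J
At 2: ½mv² + mgh₂ = mgh₁ − W_f
½mv² = 6430.3 − 288.9 − 1557.2 = 4584.2 J
v = √(2 × 4584.2/91.6) = 10.00 m/s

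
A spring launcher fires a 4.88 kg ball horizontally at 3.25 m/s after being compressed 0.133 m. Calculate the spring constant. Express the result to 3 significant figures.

k = 2910 N/m

½kx² = ½mv²
k = mv²/x² = (4.88)(3.25)²/(0.133)² = 2914 N/m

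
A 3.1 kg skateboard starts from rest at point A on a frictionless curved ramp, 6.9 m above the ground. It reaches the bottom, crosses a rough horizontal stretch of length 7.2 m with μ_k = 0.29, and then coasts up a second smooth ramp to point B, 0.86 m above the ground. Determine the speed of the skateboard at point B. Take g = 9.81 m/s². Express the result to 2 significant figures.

Energy at A: mgh₁ = (3.1)(9.81)(6.9) = 209.84 J
Friction loss: W_f = μ_k mg d = 63.50 J
At B: ½mv² + mgh₂ = mgh₁ − W_f
½mv² = 209.84 − 63.50 − 26.153 = 120.18 J
v = √(2 × 120.18/3.1) = 8.806 m/s

v = 8.8 m/s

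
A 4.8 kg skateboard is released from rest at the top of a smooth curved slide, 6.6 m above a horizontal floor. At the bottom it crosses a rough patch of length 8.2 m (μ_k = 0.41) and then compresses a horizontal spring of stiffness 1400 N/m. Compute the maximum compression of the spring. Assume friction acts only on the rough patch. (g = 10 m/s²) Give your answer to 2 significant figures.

x = 0.47 m

Initial energy: E₁ = mgh = (4.8)(10)(6.6) = 316.80 J
Friction removes W_f = μ_k mg d = (0.41)(4.8)(10)(8.2) = 161.4 J
Energy reaching the spring: E = 316.80 − 161.4 = 155.42 J
At max compression ½kx² = E ⇒ x = √(2E/k) = √(2 × 155.42/1400) = 0.4712 m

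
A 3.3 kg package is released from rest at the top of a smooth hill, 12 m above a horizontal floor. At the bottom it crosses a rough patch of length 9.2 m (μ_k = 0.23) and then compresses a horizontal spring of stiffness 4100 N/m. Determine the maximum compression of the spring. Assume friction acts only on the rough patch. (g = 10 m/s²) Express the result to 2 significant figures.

x = 0.40 m

Initial energy: E₁ = mgh = (3.3)(10)(12) = 396.00 J
Friction removes W_f = μ_k mg d = (0.23)(3.3)(10)(9.2) = 69.83 J
Energy reaching the spring: E = 396.00 − 69.83 = 326.17 J
At max compression ½kx² = E ⇒ x = √(2E/k) = √(2 × 326.17/4100) = 0.3989 m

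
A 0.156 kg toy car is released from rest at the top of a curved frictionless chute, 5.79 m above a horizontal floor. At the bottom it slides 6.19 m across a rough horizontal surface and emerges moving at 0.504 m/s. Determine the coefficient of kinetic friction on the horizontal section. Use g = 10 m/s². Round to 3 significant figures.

Energy at the top = energy at the end + work done against friction:
mgh = ½mv² + μ_k m g d
mgh = 9.0324 J; ½mv² = 0.019813 J
W_f = 9.0324 − 0.019813 = 9.013 J
μ_k = W_f/(mg·d) = 9.013/(1.560 × 6.19) = 0.9333

μ_k = 0.933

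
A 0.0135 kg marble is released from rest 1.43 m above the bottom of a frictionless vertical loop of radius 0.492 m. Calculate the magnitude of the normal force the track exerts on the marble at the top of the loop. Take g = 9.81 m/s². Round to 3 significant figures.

N = 0.108 N

Energy from release to top (height 2r): mgh = ½mv_top² + mg(2r)
v_top² = 2g(h − 2r) = 2(9.81)(1.43 − 0.9840) = 8.7505 m²/s²
At the top, both N and weight point toward the centre: N + mg = mv_top²/r
N = m(v_top²/r − g) = 0.0135(8.7505/0.492 − 9.81) = 0.1077 N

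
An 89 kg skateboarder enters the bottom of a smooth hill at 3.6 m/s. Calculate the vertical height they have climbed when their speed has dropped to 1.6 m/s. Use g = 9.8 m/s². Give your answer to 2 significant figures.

h = 0.53 m

Energy balance between the two points: ½mv₁² = ½mv₂² + mgh
h = (v₁² − v₂²)/(2g) = (3.6² − 1.6²)/(2 × 9.8) = 0.5306 m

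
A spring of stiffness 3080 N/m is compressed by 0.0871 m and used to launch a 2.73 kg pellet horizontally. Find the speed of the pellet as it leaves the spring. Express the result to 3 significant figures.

Spring PE converts entirely to kinetic energy: ½kx² = ½mv²
v = x√(k/m) = 0.0871 × √(3080/2.73) = 2.926 m/s

v = 2.93 m/s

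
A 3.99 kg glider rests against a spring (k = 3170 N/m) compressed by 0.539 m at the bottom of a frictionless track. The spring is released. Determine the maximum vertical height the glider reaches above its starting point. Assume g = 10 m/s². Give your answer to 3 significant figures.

h = 11.5 m

At maximum height the glider is at rest, so ½kx² = mgh
h = kx²/(2mg) = (3170)(0.539)²/(2 × 3.99 × 10) = 11.54 m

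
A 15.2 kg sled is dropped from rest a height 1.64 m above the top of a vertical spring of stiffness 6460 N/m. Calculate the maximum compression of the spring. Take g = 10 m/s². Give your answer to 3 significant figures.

Measuring PE from the top of the relaxed spring, at max compression the sled has dropped H + x with zero KE, so:
mg(H + x) = ½kx²
½(6460)x² − (15.2)(10)x − (15.2)(10)(1.64) = 0
3230x² − 152.0x − 249.3 = 0
x = [152.0 + √(23104 + 3.2207e+06)]/(2 × 3230) = 0.3023 m

x = 0.302 m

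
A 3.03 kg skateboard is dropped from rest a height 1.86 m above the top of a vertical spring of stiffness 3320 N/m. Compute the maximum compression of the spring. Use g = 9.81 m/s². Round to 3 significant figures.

Let x be the compression. The total drop is H + x, and the skateboard is instantaneously at rest at max compression, so energy conservation gives:
mg(H + x) = ½kx²
½(3320)x² − (3.03)(9.81)x − (3.03)(9.81)(1.86) = 0
1660x² − 29.72x − 55.29 = 0
x = [29.72 + √(883.5 + 367107)]/(2 × 1660) = 0.1917 m

x = 0.192 m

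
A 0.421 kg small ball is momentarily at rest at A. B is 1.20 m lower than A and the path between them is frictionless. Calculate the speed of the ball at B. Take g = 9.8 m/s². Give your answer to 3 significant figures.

v = 4.85 m/s

By conservation of mechanical energy, mgh = ½mv²
v = √(2gh) = √(2 × 9.8 × 1.20) = √23.520 = 4.850 m/s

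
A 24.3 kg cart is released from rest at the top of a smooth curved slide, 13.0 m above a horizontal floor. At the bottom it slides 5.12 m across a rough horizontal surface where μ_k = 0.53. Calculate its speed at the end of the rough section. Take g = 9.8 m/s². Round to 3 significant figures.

Energy at the top = energy at the end + work done against friction:
mgh = ½mv² + μ_k m g d
W_f = μ_k mg d = (0.53)(24.3)(9.8)(5.12) = 646.2 J
½mv² = mgh − W_f = 3095.8 − 646.2 = 2449.6 J
v = √(2 × 2449.6/24.3) = 14.20 m/s

v = 14.2 m/s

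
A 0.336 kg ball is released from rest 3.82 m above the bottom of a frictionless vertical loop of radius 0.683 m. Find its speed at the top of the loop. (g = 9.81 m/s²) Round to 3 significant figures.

v = 6.94 m/s

Energy conservation: mgh = ½mv_top² + mg(2r)
v_top² = 2g(h − 2r) = 2(9.81)(3.82 − 1.366) = 48.15
v_top = 6.939 m/s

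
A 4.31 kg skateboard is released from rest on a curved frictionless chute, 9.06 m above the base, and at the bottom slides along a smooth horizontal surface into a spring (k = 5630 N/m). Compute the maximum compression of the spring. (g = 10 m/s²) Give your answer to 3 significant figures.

Gravitational PE at the top equals spring PE at max compression: mgh = ½kx²
x = √(2mgh/k) = √(2 × 4.31 × 10 × 9.06 / 5630) = 0.3724 m

x = 0.372 m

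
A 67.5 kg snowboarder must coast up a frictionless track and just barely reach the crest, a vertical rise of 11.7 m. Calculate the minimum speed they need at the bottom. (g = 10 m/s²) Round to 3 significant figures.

At the top they are momentarily at rest, so all KE converts to PE: ½mv² = mgh
v = √(2gh) = √(2 × 10 × 11.7) = 15.30 m/s

v = 15.3 m/s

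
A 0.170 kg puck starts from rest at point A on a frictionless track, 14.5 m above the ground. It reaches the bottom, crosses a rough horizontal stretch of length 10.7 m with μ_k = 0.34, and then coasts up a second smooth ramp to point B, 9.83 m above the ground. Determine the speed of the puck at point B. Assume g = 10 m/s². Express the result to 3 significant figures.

v = 4.54 m/s

Energy at A: mgh₁ = (0.170)(10)(14.5) = 24.650 J
Friction loss: W_f = μ_k mg d = 6.185 J
At B: ½mv² + mgh₂ = mgh₁ − W_f
½mv² = 24.650 − 6.185 − 16.711 = 1.7544 J
v = √(2 × 1.7544/0.170) = 4.543 m/s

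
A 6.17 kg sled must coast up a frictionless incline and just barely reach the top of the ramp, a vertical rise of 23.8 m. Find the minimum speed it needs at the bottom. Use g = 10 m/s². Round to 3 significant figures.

At the top it is momentarily at rest, so all KE converts to PE: ½mv² = mgh
v = √(2gh) = √(2 × 10 × 23.8) = 21.82 m/s

v = 21.8 m/s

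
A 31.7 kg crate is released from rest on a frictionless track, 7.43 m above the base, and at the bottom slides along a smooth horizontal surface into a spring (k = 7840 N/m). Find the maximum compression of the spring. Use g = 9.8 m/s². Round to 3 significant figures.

At max compression the crate is momentarily at rest: mgh = ½kx²
x = √(2mgh/k) = √(2 × 31.7 × 9.8 × 7.43 / 7840) = 0.7674 m

x = 0.767 m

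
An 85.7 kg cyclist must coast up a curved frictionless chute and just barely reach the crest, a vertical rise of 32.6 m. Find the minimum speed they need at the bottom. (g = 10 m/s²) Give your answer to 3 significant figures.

At the top they are momentarily at rest, so all KE converts to PE: ½mv² = mgh
v = √(2gh) = √(2 × 10 × 32.6) = 25.53 m/s

v = 25.5 m/s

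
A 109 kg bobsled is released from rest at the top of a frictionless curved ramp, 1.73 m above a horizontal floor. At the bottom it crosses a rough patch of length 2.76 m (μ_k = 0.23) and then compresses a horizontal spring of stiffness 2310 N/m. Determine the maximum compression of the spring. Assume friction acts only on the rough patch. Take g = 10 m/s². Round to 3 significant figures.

Initial energy: E₁ = mgh = (109)(10)(1.73) = 1885.7 J
Friction removes W_f = μ_k mg d = (0.23)(109)(10)(2.76) = 691.9 J
Energy reaching the spring: E = 1885.7 − 691.9 = 1193.8 J
At max compression ½kx² = E ⇒ x = √(2E/k) = √(2 × 1193.8/2310) = 1.017 m

x = 1.02 m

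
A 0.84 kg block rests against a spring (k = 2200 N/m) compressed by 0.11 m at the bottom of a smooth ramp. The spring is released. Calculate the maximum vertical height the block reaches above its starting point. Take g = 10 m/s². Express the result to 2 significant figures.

Energy conservation from release to the highest point: ½kx² = mgh
h = kx²/(2mg) = (2200)(0.11)²/(2 × 0.84 × 10) = 1.585 m

h = 1.6 m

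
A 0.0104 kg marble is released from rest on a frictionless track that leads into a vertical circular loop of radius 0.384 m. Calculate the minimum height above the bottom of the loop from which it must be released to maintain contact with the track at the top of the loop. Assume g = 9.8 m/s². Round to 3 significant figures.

h = 0.960 m

At the top, for minimum speed gravity alone supplies the centripetal force: mg = mv_top²/r ⇒ v_top² = gr = 3.763 m²/s²
Energy conservation from release height h to the top (height 2r): mgh = ½mv_top² + mg(2r)
h = v_top²/(2g) + 2r = r/2 + 2r = 5r/2 = 0.9600 m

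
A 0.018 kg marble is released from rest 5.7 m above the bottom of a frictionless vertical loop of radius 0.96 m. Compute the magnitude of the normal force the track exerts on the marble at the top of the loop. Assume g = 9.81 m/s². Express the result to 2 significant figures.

Energy from release to top (height 2r): mgh = ½mv_top² + mg(2r)
v_top² = 2g(h − 2r) = 2(9.81)(5.7 − 1.920) = 74.164 m²/s²
At the top, both N and weight point toward the centre: N + mg = mv_top²/r
N = m(v_top²/r − g) = 0.018(74.164/0.96 − 9.81) = 1.214 N

N = 1.2 N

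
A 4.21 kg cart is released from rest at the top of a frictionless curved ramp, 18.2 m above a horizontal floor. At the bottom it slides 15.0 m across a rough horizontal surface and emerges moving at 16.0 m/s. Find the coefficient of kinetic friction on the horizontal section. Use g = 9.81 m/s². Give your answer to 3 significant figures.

μ_k = 0.343

Applying the work–energy principle:
mgh = ½mv² + μ_k m g d
mgh = 751.66 J; ½mv² = 538.88 J
W_f = 751.66 − 538.88 = 212.8 J
μ_k = W_f/(mg·d) = 212.8/(41.30 × 15.0) = 0.3435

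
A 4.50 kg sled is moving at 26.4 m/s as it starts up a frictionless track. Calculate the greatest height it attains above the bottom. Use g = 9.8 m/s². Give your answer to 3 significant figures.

h = 35.6 m

Setting KE at the bottom equal to PE gained: ½mv² = mgh
h = v²/(2g) = 26.4²/(2 × 9.8) = 35.56 m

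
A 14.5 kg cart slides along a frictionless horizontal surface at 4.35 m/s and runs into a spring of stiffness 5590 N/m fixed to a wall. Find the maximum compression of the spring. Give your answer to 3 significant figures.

Conservation of energy between contact and max compression: ½mv² = ½kx²
x = v√(m/k) = 4.35 × √(14.5/5590) = 0.2215 m

x = 0.222 m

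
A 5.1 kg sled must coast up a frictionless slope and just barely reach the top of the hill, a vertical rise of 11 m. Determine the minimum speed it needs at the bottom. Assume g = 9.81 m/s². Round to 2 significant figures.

At the top it is momentarily at rest, so all KE converts to PE: ½mv² = mgh
v = √(2gh) = √(2 × 9.81 × 11) = 14.69 m/s

v = 15 m/s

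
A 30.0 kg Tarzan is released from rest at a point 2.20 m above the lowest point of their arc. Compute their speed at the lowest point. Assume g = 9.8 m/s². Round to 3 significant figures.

Mechanical energy is conserved (no friction): mgh = ½mv²
v = √(2gh) = √(2 × 9.8 × 2.20) = √43.120 = 6.567 m/s

v = 6.57 m/s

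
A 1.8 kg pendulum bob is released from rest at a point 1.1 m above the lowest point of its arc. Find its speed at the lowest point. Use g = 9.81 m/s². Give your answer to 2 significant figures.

v = 4.6 m/s

Equating total energy at the two states: mgh = ½mv²
The mass cancels from both sides.
v = √(2gh) = √(2 × 9.81 × 1.1) = √21.582 = 4.646 m/s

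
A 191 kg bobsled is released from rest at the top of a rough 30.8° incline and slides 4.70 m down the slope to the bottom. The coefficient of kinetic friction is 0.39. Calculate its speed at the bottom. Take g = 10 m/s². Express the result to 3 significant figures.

Energy: mgh = ½mv² + W_f, with h = L sinθ and W_f = μ_k (mg cosθ) L
mgh = mgL sinθ = (191)(10)(4.70)sin30.8° = 4596.6 J
W_f = μ_k mg cosθ · L = (0.39)(191)(10)cos30.8°·4.70 = 3007 J
½mv² = 4596.6 − 3007 = 1589.4 J
v = √(2 × 1589.4/191) = 4.080 m/s

v = 4.08 m/s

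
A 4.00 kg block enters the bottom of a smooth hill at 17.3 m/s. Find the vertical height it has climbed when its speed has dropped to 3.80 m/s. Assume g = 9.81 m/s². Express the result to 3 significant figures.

h = 14.5 m

Energy balance between the two points: ½mv₁² = ½mv₂² + mgh
h = (v₁² − v₂²)/(2g) = (17.3² − 3.80²)/(2 × 9.81) = 14.52 m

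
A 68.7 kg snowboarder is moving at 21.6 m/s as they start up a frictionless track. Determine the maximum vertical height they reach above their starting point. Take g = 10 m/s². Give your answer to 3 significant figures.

h = 23.3 m

Setting KE at the bottom equal to PE gained: ½mv² = mgh
h = v²/(2g) = 21.6²/(2 × 10) = 23.33 m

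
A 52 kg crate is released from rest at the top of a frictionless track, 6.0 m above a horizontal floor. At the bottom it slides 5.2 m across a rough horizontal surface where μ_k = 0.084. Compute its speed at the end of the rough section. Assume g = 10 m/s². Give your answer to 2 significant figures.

Energy bookkeeping (friction removes W_f = μ_k N d):
mgh = ½mv² + μ_k m g d
W_f = μ_k mg d = (0.084)(52)(10)(5.2) = 227.1 J
½mv² = mgh − W_f = 3120.0 − 227.1 = 2892.9 J
v = √(2 × 2892.9/52) = 10.55 m/s

v = 11 m/s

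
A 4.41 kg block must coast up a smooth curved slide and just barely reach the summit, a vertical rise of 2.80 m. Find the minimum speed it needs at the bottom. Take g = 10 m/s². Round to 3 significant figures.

v = 7.48 m/s

At the top it is momentarily at rest, so all KE converts to PE: ½mv² = mgh
v = √(2gh) = √(2 × 10 × 2.80) = 7.483 m/s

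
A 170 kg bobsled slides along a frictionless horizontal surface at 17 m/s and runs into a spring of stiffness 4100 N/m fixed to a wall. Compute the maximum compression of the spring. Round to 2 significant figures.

x = 3.5 m

At max compression the bobsled is momentarily at rest: ½mv² = ½kx²
x = v√(m/k) = 17 × √(170/4100) = 3.462 m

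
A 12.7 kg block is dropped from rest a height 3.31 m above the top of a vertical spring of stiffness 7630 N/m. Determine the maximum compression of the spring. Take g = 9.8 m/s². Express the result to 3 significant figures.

Measuring PE from the top of the relaxed spring, at max compression the block has dropped H + x with zero KE, so:
mg(H + x) = ½kx²
½(7630)x² − (12.7)(9.8)x − (12.7)(9.8)(3.31) = 0
3815x² − 124.5x − 412.0 = 0
x = [124.5 + √(15490 + 6.2865e+06)]/(2 × 3815) = 0.3453 m

x = 0.345 m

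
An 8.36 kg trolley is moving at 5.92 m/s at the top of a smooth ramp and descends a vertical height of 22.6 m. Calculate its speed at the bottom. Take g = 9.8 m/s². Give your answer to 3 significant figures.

v = 21.9 m/s

Energy conservation between the two points: ½mv₀² + mgh = ½mv²
v² = v₀² + 2gh = (5.92)² + 2(9.8)(22.6) = 478.01
v = √478.01 = 21.86 m/s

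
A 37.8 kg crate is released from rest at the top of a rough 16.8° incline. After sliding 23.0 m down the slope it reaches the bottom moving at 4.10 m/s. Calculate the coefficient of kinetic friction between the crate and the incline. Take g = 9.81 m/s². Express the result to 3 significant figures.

μ_k = 0.263

mgh = ½mv² + μ_k (mg cosθ) L, with h = L sinθ
mgL sinθ = 2465.1 J; ½mv² = 317.71 J
W_f = 2465.1 − 317.71 = 2147 J
μ_k = W_f/(mg cosθ · L) = 2147/(355.0 × 23.0) = 0.2630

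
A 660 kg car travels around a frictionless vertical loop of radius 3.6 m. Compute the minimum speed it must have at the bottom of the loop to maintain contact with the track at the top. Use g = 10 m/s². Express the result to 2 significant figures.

v = 13 m/s

At the top: mg = mv_top²/r ⇒ v_top² = gr = 36.00 m²/s²
Energy from bottom to top (height 2r): ½mv_bot² = ½mv_top² + mg(2r)
v_bot² = gr + 4gr = 5gr = 180.0
v_bot = √(5gr) = 13.42 m/s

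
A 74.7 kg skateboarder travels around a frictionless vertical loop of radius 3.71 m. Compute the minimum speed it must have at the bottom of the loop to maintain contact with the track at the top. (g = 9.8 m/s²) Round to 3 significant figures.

v = 13.5 m/s

At the top: mg = mv_top²/r ⇒ v_top² = gr = 36.36 m²/s²
Energy from bottom to top (height 2r): ½mv_bot² = ½mv_top² + mg(2r)
v_bot² = gr + 4gr = 5gr = 181.8
v_bot = √(5gr) = 13.48 m/s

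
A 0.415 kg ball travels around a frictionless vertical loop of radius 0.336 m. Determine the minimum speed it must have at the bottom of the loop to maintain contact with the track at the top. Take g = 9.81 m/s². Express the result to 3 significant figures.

v = 4.06 m/s

At the top: mg = mv_top²/r ⇒ v_top² = gr = 3.296 m²/s²
Energy from bottom to top (height 2r): ½mv_bot² = ½mv_top² + mg(2r)
v_bot² = gr + 4gr = 5gr = 16.48
v_bot = √(5gr) = 4.060 m/s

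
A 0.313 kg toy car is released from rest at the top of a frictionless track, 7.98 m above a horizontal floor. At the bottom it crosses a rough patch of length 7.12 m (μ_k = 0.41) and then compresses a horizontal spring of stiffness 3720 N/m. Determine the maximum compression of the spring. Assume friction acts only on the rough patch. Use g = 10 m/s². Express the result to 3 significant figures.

Initial energy: E₁ = mgh = (0.313)(10)(7.98) = 24.977 J
Friction removes W_f = μ_k mg d = (0.41)(0.313)(10)(7.12) = 9.137 J
Energy reaching the spring: E = 24.977 − 9.137 = 15.840 J
At max compression ½kx² = E ⇒ x = √(2E/k) = √(2 × 15.840/3720) = 0.09228 m

x = 0.0923 m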